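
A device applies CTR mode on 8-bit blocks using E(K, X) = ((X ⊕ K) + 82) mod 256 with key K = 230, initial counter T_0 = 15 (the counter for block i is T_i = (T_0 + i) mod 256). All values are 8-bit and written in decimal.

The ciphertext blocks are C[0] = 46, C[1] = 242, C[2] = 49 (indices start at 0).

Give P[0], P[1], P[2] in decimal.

CTR decryption: S_i = E(K, T_i) where T_i is the counter for block i; P_i = C_i ⊕ S_i.
P[0]: T = 15, S = E(K, T) = 59; 46 ⊕ 59 = 21.
P[1]: T = 16, S = E(K, T) = 72; 242 ⊕ 72 = 186.
P[2]: T = 17, S = E(K, T) = 73; 49 ⊕ 73 = 120.

P[0] = 21, P[1] = 186, P[2] = 120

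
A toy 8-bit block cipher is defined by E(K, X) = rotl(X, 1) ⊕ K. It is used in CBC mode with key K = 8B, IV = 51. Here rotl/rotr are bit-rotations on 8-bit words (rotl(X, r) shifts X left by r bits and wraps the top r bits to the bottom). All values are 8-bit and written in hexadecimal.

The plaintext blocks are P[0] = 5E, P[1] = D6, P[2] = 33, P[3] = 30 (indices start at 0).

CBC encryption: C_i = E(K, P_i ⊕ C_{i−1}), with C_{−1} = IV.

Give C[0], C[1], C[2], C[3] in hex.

C[0] = 95, C[1] = 0D, C[2] = F7, C[3] = 04

C[0]: P[0] ⊕ 51 = 0F; E(K, 0F) = 95.
C[1]: P[1] ⊕ 95 = 43; E(K, 43) = 0D.
C[2]: P[2] ⊕ 0D = 3E; E(K, 3E) = F7.
C[3]: P[3] ⊕ F7 = C7; E(K, C7) = 04.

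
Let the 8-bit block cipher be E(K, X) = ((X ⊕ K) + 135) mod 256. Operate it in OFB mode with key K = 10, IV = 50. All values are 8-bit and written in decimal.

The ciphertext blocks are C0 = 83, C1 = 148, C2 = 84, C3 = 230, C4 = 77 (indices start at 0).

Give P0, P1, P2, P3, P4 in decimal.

OFB decryption: S_i = E(K, S_{i−1}) with S_{−1} = IV; P_i = C_i ⊕ S_i.
P0: S = E(K, 50) = 191; 83 ⊕ 191 = 236.
P1: S = E(K, 191) = 60; 148 ⊕ 60 = 168.
P2: S = E(K, 60) = 189; 84 ⊕ 189 = 233.
P3: S = E(K, 189) = 62; 230 ⊕ 62 = 216.
P4: S = E(K, 62) = 187; 77 ⊕ 187 = 246.

P0 = 236, P1 = 168, P2 = 233, P3 = 216, P4 = 246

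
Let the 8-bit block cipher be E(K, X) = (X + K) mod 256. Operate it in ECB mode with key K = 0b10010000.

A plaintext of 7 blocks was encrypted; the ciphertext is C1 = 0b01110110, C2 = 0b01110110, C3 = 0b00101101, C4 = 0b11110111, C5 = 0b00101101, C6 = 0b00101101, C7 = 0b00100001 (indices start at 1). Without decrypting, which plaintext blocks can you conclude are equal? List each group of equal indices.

P1 = P2; P3 = P5 = P6

ECB encrypts each block independently with the same key, so equal ciphertext blocks imply equal plaintext blocks.
C1 = C2 = 0b01110110, so P1 = P2.
C3 = C5 = C6 = 0b00101101, so P3 = P5 = P6.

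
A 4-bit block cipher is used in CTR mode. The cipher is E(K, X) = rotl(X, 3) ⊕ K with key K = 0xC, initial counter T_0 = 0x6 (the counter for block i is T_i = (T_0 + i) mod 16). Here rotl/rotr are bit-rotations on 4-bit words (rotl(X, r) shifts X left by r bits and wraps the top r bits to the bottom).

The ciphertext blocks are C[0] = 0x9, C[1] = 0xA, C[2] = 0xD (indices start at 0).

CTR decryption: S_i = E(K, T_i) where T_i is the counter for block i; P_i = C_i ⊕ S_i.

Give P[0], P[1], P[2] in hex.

P[0] = 0x6, P[1] = 0xD, P[2] = 0x5

P[0]: T = 0x6, S = E(K, T) = 0xF; 0x9 ⊕ 0xF = 0x6.
P[1]: T = 0x7, S = E(K, T) = 0x7; 0xA ⊕ 0x7 = 0xD.
P[2]: T = 0x8, S = E(K, T) = 0x8; 0xD ⊕ 0x8 = 0x5.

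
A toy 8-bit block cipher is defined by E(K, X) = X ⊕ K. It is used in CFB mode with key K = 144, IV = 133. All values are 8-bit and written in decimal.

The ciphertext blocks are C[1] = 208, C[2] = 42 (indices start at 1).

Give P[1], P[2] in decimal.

P[1] = 197, P[2] = 106

CFB decryption: P_i = C_i ⊕ E(K, C_{i−1}), with C_{0} = IV.
P[1]: E(K, 133) = 21; 208 ⊕ 21 = 197.
P[2]: E(K, 208) = 64; 42 ⊕ 64 = 106.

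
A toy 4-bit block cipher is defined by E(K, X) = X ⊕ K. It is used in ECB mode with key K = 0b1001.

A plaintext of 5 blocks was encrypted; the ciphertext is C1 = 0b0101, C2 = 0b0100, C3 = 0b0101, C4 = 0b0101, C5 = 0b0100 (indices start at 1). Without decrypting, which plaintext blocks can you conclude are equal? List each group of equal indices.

ECB encrypts each block independently with the same key, so equal ciphertext blocks imply equal plaintext blocks.
C1 = C3 = C4 = 0b0101, so P1 = P3 = P4.
C2 = C5 = 0b0100, so P2 = P5.

P1 = P3 = P4; P2 = P5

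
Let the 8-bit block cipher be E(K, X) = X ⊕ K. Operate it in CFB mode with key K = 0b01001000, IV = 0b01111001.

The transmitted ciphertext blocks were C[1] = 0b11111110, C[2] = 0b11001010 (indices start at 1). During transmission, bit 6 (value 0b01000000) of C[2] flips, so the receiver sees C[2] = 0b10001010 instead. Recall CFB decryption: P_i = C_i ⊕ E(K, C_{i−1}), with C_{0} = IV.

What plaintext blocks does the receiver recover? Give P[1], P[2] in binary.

Only C[2] changed, to 0b10001010. In CFB, a change in C_i flips the same bit in P_i and garbles P_{i+1}. Decrypting the received ciphertext:
P[1]: E(K, 0b01111001) = 0b00110001; 0b11111110 ⊕ 0b00110001 = 0b11001111.
P[2]: E(K, 0b11111110) = 0b10110110; 0b10001010 ⊕ 0b10110110 = 0b00111100.
Blocks that differ from the original plaintext: P[2].

P[1] = 0b11001111, P[2] = 0b00111100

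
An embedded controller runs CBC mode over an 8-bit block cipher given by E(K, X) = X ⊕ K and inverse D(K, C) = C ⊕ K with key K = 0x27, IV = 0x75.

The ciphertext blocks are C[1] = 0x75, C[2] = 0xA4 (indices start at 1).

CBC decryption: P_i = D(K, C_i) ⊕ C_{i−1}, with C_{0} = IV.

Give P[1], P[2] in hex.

P[1] = 0x27, P[2] = 0xF6

P[1]: D(K, 0x75) = 0x52; 0x52 ⊕ 0x75 = 0x27.
P[2]: D(K, 0xA4) = 0x83; 0x83 ⊕ 0x75 = 0xF6.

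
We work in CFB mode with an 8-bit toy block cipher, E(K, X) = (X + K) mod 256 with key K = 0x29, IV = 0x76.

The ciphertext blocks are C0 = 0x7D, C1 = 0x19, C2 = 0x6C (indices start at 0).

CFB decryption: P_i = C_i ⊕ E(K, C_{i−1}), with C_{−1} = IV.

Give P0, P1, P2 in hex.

P0 = 0xE2, P1 = 0xBF, P2 = 0x2E

P0: E(K, 0x76) = 0x9F; 0x7D ⊕ 0x9F = 0xE2.
P1: E(K, 0x7D) = 0xA6; 0x19 ⊕ 0xA6 = 0xBF.
P2: E(K, 0x19) = 0x42; 0x6C ⊕ 0x42 = 0x2E.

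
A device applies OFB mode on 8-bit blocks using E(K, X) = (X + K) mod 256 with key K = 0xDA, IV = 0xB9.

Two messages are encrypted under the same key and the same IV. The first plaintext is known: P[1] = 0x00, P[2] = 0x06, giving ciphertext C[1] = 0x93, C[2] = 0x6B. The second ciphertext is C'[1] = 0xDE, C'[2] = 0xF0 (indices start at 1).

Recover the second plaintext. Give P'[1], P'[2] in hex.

In OFB with a reused IV, both messages share the same keystream S_i, so C_i ⊕ C'_i = P_i ⊕ P'_i and thus P'_i = P_i ⊕ C_i ⊕ C'_i.
P'[1]: 0x00 ⊕ 0x93 ⊕ 0xDE = 0x4D.
P'[2]: 0x06 ⊕ 0x6B ⊕ 0xF0 = 0x9D.

P'[1] = 0x4D, P'[2] = 0x9D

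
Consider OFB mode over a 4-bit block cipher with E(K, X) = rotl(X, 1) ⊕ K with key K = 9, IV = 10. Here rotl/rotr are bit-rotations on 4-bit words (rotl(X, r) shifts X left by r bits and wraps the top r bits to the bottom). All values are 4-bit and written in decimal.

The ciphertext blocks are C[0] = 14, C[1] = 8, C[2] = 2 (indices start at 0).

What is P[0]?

P[0] = 2

OFB decryption: S_i = E(K, S_{i−1}) with S_{−1} = IV; P_i = C_i ⊕ S_i.
P[0]: S = E(K, 10) = 12; 14 ⊕ 12 = 2.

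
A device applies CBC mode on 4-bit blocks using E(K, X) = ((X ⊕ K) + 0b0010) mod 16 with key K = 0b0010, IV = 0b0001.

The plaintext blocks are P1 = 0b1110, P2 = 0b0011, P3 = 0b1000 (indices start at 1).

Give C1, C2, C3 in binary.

CBC encryption: C_i = E(K, P_i ⊕ C_{i−1}), with C_{0} = IV.
C1: P1 ⊕ 0b0001 = 0b1111; E(K, 0b1111) = 0b1111.
C2: P2 ⊕ 0b1111 = 0b1100; E(K, 0b1100) = 0b0000.
C3: P3 ⊕ 0b0000 = 0b1000; E(K, 0b1000) = 0b1100.

C1 = 0b1111, C2 = 0b0000, C3 = 0b1100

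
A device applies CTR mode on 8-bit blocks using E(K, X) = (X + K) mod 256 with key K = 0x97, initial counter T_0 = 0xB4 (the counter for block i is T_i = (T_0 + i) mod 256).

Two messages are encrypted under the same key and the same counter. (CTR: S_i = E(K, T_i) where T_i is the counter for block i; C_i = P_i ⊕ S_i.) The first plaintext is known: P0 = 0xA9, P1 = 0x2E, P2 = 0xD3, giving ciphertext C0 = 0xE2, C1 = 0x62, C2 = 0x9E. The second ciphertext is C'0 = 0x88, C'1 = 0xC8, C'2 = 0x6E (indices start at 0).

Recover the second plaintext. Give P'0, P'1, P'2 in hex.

In CTR with a reused counter, both messages share the same keystream S_i, so C_i ⊕ C'_i = P_i ⊕ P'_i and thus P'_i = P_i ⊕ C_i ⊕ C'_i.
P'0: 0xA9 ⊕ 0xE2 ⊕ 0x88 = 0xC3.
P'1: 0x2E ⊕ 0x62 ⊕ 0xC8 = 0x84.
P'2: 0xD3 ⊕ 0x9E ⊕ 0x6E = 0x23.

P'0 = 0xC3, P'1 = 0x84, P'2 = 0x23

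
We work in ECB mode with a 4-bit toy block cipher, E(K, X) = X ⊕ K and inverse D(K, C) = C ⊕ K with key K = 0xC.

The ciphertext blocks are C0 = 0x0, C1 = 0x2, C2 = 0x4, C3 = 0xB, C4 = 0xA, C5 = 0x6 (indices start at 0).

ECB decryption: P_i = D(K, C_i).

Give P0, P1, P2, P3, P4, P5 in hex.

P0 = 0xC, P1 = 0xE, P2 = 0x8, P3 = 0x7, P4 = 0x6, P5 = 0xA

P0: D(K, 0x0) = 0xC.
P1: D(K, 0x2) = 0xE.
P2: D(K, 0x4) = 0x8.
P3: D(K, 0xB) = 0x7.
P4: D(K, 0xA) = 0x6.
P5: D(K, 0x6) = 0xA.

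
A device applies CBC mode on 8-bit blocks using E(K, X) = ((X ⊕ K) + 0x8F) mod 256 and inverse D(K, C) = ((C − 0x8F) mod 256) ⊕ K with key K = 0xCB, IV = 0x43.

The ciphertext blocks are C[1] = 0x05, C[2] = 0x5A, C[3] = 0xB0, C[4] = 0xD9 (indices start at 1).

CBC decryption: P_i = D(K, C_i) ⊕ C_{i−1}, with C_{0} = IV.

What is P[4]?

P[4] = 0x31

P[4]: D(K, 0xD9) = 0x81; 0x81 ⊕ 0xB0 = 0x31.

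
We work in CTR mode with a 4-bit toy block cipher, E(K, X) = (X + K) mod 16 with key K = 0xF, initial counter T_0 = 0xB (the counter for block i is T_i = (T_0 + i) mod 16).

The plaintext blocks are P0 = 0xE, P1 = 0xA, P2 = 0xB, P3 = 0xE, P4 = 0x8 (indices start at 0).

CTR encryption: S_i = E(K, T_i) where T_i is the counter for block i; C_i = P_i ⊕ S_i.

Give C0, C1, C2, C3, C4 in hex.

C0: T = 0xB, S = E(K, T) = 0xA; 0xE ⊕ 0xA = 0x4.
C1: T = 0xC, S = E(K, T) = 0xB; 0xA ⊕ 0xB = 0x1.
C2: T = 0xD, S = E(K, T) = 0xC; 0xB ⊕ 0xC = 0x7.
C3: T = 0xE, S = E(K, T) = 0xD; 0xE ⊕ 0xD = 0x3.
C4: T = 0xF, S = E(K, T) = 0xE; 0x8 ⊕ 0xE = 0x6.

C0 = 0x4, C1 = 0x1, C2 = 0x7, C3 = 0x3, C4 = 0x6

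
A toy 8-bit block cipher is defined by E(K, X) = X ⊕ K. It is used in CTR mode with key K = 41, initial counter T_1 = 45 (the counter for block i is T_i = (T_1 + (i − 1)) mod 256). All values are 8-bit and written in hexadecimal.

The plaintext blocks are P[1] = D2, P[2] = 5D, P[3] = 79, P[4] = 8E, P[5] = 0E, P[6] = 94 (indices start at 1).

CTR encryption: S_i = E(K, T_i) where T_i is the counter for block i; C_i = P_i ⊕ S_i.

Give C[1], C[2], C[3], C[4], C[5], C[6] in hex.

C[1] = D6, C[2] = 5A, C[3] = 7F, C[4] = 87, C[5] = 06, C[6] = 9F

C[1]: T = 45, S = E(K, T) = 04; D2 ⊕ 04 = D6.
C[2]: T = 46, S = E(K, T) = 07; 5D ⊕ 07 = 5A.
C[3]: T = 47, S = E(K, T) = 06; 79 ⊕ 06 = 7F.
C[4]: T = 48, S = E(K, T) = 09; 8E ⊕ 09 = 87.
C[5]: T = 49, S = E(K, T) = 08; 0E ⊕ 08 = 06.
C[6]: T = 4A, S = E(K, T) = 0B; 94 ⊕ 0B = 9F.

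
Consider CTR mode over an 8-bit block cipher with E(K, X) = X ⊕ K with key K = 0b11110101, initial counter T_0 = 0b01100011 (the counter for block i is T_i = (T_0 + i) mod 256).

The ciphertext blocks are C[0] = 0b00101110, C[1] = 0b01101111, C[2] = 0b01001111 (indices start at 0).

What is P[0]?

CTR decryption: S_i = E(K, T_i) where T_i is the counter for block i; P_i = C_i ⊕ S_i.
P[0]: T = 0b01100011, S = E(K, T) = 0b10010110; 0b00101110 ⊕ 0b10010110 = 0b10111000.

P[0] = 0b10111000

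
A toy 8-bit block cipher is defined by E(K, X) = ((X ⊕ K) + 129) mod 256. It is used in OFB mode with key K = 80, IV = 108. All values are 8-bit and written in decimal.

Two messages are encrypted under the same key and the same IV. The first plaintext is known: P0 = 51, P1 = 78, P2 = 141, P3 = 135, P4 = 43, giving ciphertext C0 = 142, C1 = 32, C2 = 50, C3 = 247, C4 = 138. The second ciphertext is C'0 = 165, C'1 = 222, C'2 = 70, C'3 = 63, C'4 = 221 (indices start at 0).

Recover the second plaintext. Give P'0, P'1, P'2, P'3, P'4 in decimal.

In OFB with a reused IV, both messages share the same keystream S_i, so C_i ⊕ C'_i = P_i ⊕ P'_i and thus P'_i = P_i ⊕ C_i ⊕ C'_i.
P'0: 51 ⊕ 142 ⊕ 165 = 24.
P'1: 78 ⊕ 32 ⊕ 222 = 176.
P'2: 141 ⊕ 50 ⊕ 70 = 249.
P'3: 135 ⊕ 247 ⊕ 63 = 79.
P'4: 43 ⊕ 138 ⊕ 221 = 124.

P'0 = 24, P'1 = 176, P'2 = 249, P'3 = 79, P'4 = 124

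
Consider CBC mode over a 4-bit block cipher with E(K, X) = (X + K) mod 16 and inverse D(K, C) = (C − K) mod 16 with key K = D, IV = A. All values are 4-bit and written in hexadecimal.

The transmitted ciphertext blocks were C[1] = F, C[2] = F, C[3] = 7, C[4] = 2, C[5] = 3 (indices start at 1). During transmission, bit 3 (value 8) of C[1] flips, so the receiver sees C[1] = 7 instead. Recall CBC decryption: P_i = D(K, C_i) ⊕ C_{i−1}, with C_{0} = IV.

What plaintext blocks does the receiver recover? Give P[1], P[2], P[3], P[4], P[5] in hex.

Only C[1] changed, to 7. In CBC, a change in C_i garbles P_i and flips the same bit in P_{i+1}. Decrypting the received ciphertext:
P[1]: D(K, 7) = A; A ⊕ A = 0.
P[2]: D(K, F) = 2; 2 ⊕ 7 = 5.
P[3]: D(K, 7) = A; A ⊕ F = 5.
P[4]: D(K, 2) = 5; 5 ⊕ 7 = 2.
P[5]: D(K, 3) = 6; 6 ⊕ 2 = 4.
Blocks that differ from the original plaintext: P[1], P[2].

P[1] = 0, P[2] = 5, P[3] = 5, P[4] = 2, P[5] = 4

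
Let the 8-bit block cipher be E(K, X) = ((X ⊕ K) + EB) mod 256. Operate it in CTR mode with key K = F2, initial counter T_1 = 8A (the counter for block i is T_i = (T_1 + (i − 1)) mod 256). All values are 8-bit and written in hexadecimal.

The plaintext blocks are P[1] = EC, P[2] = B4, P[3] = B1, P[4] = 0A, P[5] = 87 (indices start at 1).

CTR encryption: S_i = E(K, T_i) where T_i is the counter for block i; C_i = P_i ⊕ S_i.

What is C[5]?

C[5] = E0

C[1]: T = 8A, S = E(K, T) = 63; EC ⊕ 63 = 8F.
C[2]: T = 8B, S = E(K, T) = 64; B4 ⊕ 64 = D0.
C[3]: T = 8C, S = E(K, T) = 69; B1 ⊕ 69 = D8.
C[4]: T = 8D, S = E(K, T) = 6A; 0A ⊕ 6A = 60.
C[5]: T = 8E, S = E(K, T) = 67; 87 ⊕ 67 = E0.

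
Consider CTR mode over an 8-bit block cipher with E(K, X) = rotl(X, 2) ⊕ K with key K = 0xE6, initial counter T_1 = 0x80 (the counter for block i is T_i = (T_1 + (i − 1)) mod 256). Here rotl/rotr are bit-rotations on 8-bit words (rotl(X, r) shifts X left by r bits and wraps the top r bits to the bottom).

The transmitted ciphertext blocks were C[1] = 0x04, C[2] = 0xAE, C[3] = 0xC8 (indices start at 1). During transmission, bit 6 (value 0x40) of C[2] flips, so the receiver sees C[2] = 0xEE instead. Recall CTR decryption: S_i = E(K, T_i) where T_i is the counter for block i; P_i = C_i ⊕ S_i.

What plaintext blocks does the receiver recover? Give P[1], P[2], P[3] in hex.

P[1] = 0xE0, P[2] = 0x0E, P[3] = 0x24

Only C[2] changed, to 0xEE. In CTR, a change in C_i flips the same bit in P_i only; the keystream is unaffected. Decrypting the received ciphertext:
P[1]: T = 0x80, S = E(K, T) = 0xE4; 0x04 ⊕ 0xE4 = 0xE0.
P[2]: T = 0x81, S = E(K, T) = 0xE0; 0xEE ⊕ 0xE0 = 0x0E.
P[3]: T = 0x82, S = E(K, T) = 0xEC; 0xC8 ⊕ 0xEC = 0x24.
Blocks that differ from the original plaintext: P[2].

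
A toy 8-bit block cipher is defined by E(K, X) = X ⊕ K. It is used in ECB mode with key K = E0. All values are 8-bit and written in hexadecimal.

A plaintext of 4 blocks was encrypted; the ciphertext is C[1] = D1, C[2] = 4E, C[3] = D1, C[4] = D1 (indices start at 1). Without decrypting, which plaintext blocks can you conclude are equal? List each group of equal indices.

P[1] = P[3] = P[4]

ECB encrypts each block independently with the same key, so equal ciphertext blocks imply equal plaintext blocks.
C[1] = C[3] = C[4] = D1, so P[1] = P[3] = P[4].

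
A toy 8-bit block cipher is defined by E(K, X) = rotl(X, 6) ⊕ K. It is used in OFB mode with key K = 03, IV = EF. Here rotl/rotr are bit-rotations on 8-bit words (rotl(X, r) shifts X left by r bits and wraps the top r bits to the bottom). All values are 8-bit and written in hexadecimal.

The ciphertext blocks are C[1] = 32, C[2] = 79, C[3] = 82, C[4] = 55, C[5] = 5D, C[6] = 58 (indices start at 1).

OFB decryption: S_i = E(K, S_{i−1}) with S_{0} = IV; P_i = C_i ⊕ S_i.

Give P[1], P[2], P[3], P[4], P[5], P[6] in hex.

P[1] = CA, P[2] = 44, P[3] = CE, P[4] = 45, P[5] = 5A, P[6] = 9A

P[1]: S = E(K, EF) = F8; 32 ⊕ F8 = CA.
P[2]: S = E(K, F8) = 3D; 79 ⊕ 3D = 44.
P[3]: S = E(K, 3D) = 4C; 82 ⊕ 4C = CE.
P[4]: S = E(K, 4C) = 10; 55 ⊕ 10 = 45.
P[5]: S = E(K, 10) = 07; 5D ⊕ 07 = 5A.
P[6]: S = E(K, 07) = C2; 58 ⊕ C2 = 9A.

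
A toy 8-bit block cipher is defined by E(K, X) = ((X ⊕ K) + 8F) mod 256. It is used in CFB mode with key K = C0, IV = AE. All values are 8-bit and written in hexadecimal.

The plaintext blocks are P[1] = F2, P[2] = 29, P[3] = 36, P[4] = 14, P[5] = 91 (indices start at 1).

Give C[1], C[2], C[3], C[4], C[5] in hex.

CFB encryption: C_i = P_i ⊕ E(K, C_{i−1}), with C_{0} = IV.
C[1]: E(K, AE) = FD; F2 ⊕ FD = 0F.
C[2]: E(K, 0F) = 5E; 29 ⊕ 5E = 77.
C[3]: E(K, 77) = 46; 36 ⊕ 46 = 70.
C[4]: E(K, 70) = 3F; 14 ⊕ 3F = 2B.
C[5]: E(K, 2B) = 7A; 91 ⊕ 7A = EB.

C[1] = 0F, C[2] = 77, C[3] = 70, C[4] = 2B, C[5] = EB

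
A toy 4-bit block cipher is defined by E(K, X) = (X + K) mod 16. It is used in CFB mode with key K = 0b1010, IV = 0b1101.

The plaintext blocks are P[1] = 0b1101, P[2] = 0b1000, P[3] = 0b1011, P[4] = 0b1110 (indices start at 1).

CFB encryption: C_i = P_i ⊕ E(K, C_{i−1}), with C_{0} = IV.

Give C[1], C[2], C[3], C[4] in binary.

C[1]: E(K, 0b1101) = 0b0111; 0b1101 ⊕ 0b0111 = 0b1010.
C[2]: E(K, 0b1010) = 0b0100; 0b1000 ⊕ 0b0100 = 0b1100.
C[3]: E(K, 0b1100) = 0b0110; 0b1011 ⊕ 0b0110 = 0b1101.
C[4]: E(K, 0b1101) = 0b0111; 0b1110 ⊕ 0b0111 = 0b1001.

C[1] = 0b1010, C[2] = 0b1100, C[3] = 0b1101, C[4] = 0b1001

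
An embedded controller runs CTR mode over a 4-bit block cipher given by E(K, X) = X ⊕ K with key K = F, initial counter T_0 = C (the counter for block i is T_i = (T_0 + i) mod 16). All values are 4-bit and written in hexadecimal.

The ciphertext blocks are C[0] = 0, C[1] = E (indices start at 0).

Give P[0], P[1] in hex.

P[0] = 3, P[1] = C

CTR decryption: S_i = E(K, T_i) where T_i is the counter for block i; P_i = C_i ⊕ S_i.
P[0]: T = C, S = E(K, T) = 3; 0 ⊕ 3 = 3.
P[1]: T = D, S = E(K, T) = 2; E ⊕ 2 = C.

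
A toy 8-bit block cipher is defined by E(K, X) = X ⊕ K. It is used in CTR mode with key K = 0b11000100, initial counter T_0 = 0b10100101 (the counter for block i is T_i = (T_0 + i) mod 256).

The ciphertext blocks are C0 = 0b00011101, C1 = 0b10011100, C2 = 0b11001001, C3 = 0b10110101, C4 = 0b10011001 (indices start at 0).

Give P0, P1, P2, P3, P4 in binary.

CTR decryption: S_i = E(K, T_i) where T_i is the counter for block i; P_i = C_i ⊕ S_i.
P0: T = 0b10100101, S = E(K, T) = 0b01100001; 0b00011101 ⊕ 0b01100001 = 0b01111100.
P1: T = 0b10100110, S = E(K, T) = 0b01100010; 0b10011100 ⊕ 0b01100010 = 0b11111110.
P2: T = 0b10100111, S = E(K, T) = 0b01100011; 0b11001001 ⊕ 0b01100011 = 0b10101010.
P3: T = 0b10101000, S = E(K, T) = 0b01101100; 0b10110101 ⊕ 0b01101100 = 0b11011001.
P4: T = 0b10101001, S = E(K, T) = 0b01101101; 0b10011001 ⊕ 0b01101101 = 0b11110100.

P0 = 0b01111100, P1 = 0b11111110, P2 = 0b10101010, P3 = 0b11011001, P4 = 0b11110100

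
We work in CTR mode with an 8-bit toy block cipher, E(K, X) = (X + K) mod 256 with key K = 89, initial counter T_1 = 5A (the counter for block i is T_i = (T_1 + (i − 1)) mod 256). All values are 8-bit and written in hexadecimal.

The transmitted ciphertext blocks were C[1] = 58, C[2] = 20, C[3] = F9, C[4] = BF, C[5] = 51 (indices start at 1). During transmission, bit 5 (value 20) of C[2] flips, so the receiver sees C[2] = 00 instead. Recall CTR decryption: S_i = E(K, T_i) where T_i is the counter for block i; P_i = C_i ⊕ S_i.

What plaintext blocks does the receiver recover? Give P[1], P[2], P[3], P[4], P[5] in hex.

Only C[2] changed, to 00. In CTR, a change in C_i flips the same bit in P_i only; the keystream is unaffected. Decrypting the received ciphertext:
P[1]: T = 5A, S = E(K, T) = E3; 58 ⊕ E3 = BB.
P[2]: T = 5B, S = E(K, T) = E4; 00 ⊕ E4 = E4.
P[3]: T = 5C, S = E(K, T) = E5; F9 ⊕ E5 = 1C.
P[4]: T = 5D, S = E(K, T) = E6; BF ⊕ E6 = 59.
P[5]: T = 5E, S = E(K, T) = E7; 51 ⊕ E7 = B6.
Blocks that differ from the original plaintext: P[2].

P[1] = BB, P[2] = E4, P[3] = 1C, P[4] = 59, P[5] = B6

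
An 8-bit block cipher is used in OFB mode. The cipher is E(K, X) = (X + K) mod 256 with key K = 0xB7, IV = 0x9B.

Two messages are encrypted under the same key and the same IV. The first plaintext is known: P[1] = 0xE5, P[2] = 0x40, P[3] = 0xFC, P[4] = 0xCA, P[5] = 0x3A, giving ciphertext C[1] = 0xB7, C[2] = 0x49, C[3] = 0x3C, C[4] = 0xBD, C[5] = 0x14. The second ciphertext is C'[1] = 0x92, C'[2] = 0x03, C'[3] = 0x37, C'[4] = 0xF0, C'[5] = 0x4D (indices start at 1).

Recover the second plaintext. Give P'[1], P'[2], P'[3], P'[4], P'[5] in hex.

P'[1] = 0xC0, P'[2] = 0x0A, P'[3] = 0xF7, P'[4] = 0x87, P'[5] = 0x63

In OFB with a reused IV, both messages share the same keystream S_i, so C_i ⊕ C'_i = P_i ⊕ P'_i and thus P'_i = P_i ⊕ C_i ⊕ C'_i.
P'[1]: 0xE5 ⊕ 0xB7 ⊕ 0x92 = 0xC0.
P'[2]: 0x40 ⊕ 0x49 ⊕ 0x03 = 0x0A.
P'[3]: 0xFC ⊕ 0x3C ⊕ 0x37 = 0xF7.
P'[4]: 0xCA ⊕ 0xBD ⊕ 0xF0 = 0x87.
P'[5]: 0x3A ⊕ 0x14 ⊕ 0x4D = 0x63.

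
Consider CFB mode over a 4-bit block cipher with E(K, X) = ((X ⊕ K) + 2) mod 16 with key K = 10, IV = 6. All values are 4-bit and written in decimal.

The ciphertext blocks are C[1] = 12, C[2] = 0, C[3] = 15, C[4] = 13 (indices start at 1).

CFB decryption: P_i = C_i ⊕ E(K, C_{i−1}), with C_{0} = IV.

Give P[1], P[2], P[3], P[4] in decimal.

P[1] = 2, P[2] = 8, P[3] = 3, P[4] = 10

P[1]: E(K, 6) = 14; 12 ⊕ 14 = 2.
P[2]: E(K, 12) = 8; 0 ⊕ 8 = 8.
P[3]: E(K, 0) = 12; 15 ⊕ 12 = 3.
P[4]: E(K, 15) = 7; 13 ⊕ 7 = 10.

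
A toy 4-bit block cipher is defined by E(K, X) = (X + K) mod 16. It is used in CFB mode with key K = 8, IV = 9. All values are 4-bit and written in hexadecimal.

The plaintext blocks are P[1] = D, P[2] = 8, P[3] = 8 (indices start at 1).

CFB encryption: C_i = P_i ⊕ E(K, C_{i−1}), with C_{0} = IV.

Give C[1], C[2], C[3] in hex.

C[1]: E(K, 9) = 1; D ⊕ 1 = C.
C[2]: E(K, C) = 4; 8 ⊕ 4 = C.
C[3]: E(K, C) = 4; 8 ⊕ 4 = C.

C[1] = C, C[2] = C, C[3] = C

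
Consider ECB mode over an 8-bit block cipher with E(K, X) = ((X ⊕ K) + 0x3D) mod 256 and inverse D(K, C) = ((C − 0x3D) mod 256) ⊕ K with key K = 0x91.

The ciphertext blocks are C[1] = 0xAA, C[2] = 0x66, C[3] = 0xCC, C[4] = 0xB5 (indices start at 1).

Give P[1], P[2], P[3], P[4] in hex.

P[1] = 0xFC, P[2] = 0xB8, P[3] = 0x1E, P[4] = 0xE9

ECB decryption: P_i = D(K, C_i).
P[1]: D(K, 0xAA) = 0xFC.
P[2]: D(K, 0x66) = 0xB8.
P[3]: D(K, 0xCC) = 0x1E.
P[4]: D(K, 0xB5) = 0xE9.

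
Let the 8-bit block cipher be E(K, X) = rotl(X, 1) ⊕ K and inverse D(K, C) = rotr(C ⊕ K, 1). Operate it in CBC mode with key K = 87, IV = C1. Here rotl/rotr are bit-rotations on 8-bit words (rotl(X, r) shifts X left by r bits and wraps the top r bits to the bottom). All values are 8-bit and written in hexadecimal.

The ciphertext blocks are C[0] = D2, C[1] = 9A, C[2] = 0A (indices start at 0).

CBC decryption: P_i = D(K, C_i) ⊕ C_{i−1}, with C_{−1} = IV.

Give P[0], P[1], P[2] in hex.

P[0] = 6B, P[1] = 5C, P[2] = 5C

P[0]: D(K, D2) = AA; AA ⊕ C1 = 6B.
P[1]: D(K, 9A) = 8E; 8E ⊕ D2 = 5C.
P[2]: D(K, 0A) = C6; C6 ⊕ 9A = 5C.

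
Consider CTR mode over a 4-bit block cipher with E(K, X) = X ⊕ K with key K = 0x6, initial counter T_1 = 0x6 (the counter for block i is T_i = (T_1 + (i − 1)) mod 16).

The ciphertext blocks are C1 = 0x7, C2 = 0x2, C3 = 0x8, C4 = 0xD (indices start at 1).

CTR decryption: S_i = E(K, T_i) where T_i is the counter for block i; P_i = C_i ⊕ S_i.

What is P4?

P4: T = 0x9, S = E(K, T) = 0xF; 0xD ⊕ 0xF = 0x2.

P4 = 0x2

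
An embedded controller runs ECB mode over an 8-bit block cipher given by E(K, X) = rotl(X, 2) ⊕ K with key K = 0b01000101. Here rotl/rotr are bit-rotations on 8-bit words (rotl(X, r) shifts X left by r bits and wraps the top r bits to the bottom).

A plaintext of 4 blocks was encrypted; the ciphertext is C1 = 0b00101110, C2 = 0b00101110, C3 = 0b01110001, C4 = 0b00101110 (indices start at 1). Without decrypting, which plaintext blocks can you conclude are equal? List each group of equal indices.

P1 = P2 = P4

ECB encrypts each block independently with the same key, so equal ciphertext blocks imply equal plaintext blocks.
C1 = C2 = C4 = 0b00101110, so P1 = P2 = P4.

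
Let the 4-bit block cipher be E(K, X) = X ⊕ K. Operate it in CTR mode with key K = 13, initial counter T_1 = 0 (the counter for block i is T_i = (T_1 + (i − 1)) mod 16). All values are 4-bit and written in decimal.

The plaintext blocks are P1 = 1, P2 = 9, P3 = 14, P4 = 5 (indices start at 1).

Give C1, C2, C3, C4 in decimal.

C1 = 12, C2 = 5, C3 = 1, C4 = 11

CTR encryption: S_i = E(K, T_i) where T_i is the counter for block i; C_i = P_i ⊕ S_i.
C1: T = 0, S = E(K, T) = 13; 1 ⊕ 13 = 12.
C2: T = 1, S = E(K, T) = 12; 9 ⊕ 12 = 5.
C3: T = 2, S = E(K, T) = 15; 14 ⊕ 15 = 1.
C4: T = 3, S = E(K, T) = 14; 5 ⊕ 14 = 11.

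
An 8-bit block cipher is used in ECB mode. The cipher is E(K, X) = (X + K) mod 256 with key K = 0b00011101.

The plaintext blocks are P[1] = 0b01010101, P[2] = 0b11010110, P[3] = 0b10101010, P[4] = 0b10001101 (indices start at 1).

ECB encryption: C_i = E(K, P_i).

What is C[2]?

C[2]: E(K, 0b11010110) = 0b11110011.

C[2] = 0b11110011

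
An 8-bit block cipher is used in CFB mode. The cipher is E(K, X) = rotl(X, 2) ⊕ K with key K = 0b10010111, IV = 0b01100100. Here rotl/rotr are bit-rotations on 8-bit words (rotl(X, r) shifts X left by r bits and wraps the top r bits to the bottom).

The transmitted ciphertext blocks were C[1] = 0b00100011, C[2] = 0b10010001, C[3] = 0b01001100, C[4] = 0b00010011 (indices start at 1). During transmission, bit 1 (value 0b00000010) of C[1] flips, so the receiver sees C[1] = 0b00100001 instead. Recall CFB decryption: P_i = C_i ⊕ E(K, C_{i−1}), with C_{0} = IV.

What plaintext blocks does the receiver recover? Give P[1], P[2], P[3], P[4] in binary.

P[1] = 0b00100111, P[2] = 0b10000010, P[3] = 0b10011101, P[4] = 0b10110101

Only C[1] changed, to 0b00100001. In CFB, a change in C_i flips the same bit in P_i and garbles P_{i+1}. Decrypting the received ciphertext:
P[1]: E(K, 0b01100100) = 0b00000110; 0b00100001 ⊕ 0b00000110 = 0b00100111.
P[2]: E(K, 0b00100001) = 0b00010011; 0b10010001 ⊕ 0b00010011 = 0b10000010.
P[3]: E(K, 0b10010001) = 0b11010001; 0b01001100 ⊕ 0b11010001 = 0b10011101.
P[4]: E(K, 0b01001100) = 0b10100110; 0b00010011 ⊕ 0b10100110 = 0b10110101.
Blocks that differ from the original plaintext: P[1], P[2].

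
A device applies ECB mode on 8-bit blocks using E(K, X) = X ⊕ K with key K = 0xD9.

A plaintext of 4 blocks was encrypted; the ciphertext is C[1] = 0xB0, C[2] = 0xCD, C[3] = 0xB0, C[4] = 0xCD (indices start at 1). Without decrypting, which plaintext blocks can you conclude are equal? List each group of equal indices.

P[1] = P[3]; P[2] = P[4]

ECB encrypts each block independently with the same key, so equal ciphertext blocks imply equal plaintext blocks.
C[1] = C[3] = 0xB0, so P[1] = P[3].
C[2] = C[4] = 0xCD, so P[2] = P[4].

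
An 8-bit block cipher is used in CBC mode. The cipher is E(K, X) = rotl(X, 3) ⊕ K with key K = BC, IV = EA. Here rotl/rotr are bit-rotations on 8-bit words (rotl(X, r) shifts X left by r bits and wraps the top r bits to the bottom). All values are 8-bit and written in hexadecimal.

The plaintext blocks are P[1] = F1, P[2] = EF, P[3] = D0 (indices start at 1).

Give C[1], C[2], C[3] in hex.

CBC encryption: C_i = E(K, P_i ⊕ C_{i−1}), with C_{0} = IV.
C[1]: P[1] ⊕ EA = 1B; E(K, 1B) = 64.
C[2]: P[2] ⊕ 64 = 8B; E(K, 8B) = E0.
C[3]: P[3] ⊕ E0 = 30; E(K, 30) = 3D.

C[1] = 64, C[2] = E0, C[3] = 3D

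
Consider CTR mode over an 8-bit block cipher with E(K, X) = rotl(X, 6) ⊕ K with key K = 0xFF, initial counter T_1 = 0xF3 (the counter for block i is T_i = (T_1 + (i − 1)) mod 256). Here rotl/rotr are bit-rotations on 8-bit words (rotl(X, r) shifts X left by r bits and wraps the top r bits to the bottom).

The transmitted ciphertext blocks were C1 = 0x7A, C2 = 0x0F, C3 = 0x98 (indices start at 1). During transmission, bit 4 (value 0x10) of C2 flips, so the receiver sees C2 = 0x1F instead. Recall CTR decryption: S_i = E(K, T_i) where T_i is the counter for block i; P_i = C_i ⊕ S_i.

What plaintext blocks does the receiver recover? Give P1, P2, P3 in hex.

Only C2 changed, to 0x1F. In CTR, a change in C_i flips the same bit in P_i only; the keystream is unaffected. Decrypting the received ciphertext:
P1: T = 0xF3, S = E(K, T) = 0x03; 0x7A ⊕ 0x03 = 0x79.
P2: T = 0xF4, S = E(K, T) = 0xC2; 0x1F ⊕ 0xC2 = 0xDD.
P3: T = 0xF5, S = E(K, T) = 0x82; 0x98 ⊕ 0x82 = 0x1A.
Blocks that differ from the original plaintext: P2.

P1 = 0x79, P2 = 0xDD, P3 = 0x1A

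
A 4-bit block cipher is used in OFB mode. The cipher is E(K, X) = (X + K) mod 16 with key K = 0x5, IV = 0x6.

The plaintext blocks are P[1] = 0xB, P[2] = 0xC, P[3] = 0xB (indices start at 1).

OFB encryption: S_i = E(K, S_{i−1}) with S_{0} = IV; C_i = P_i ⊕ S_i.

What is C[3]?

C[3] = 0xE

C[1]: S = E(K, 0x6) = 0xB; 0xB ⊕ 0xB = 0x0.
C[2]: S = E(K, 0xB) = 0x0; 0xC ⊕ 0x0 = 0xC.
C[3]: S = E(K, 0x0) = 0x5; 0xB ⊕ 0x5 = 0xE.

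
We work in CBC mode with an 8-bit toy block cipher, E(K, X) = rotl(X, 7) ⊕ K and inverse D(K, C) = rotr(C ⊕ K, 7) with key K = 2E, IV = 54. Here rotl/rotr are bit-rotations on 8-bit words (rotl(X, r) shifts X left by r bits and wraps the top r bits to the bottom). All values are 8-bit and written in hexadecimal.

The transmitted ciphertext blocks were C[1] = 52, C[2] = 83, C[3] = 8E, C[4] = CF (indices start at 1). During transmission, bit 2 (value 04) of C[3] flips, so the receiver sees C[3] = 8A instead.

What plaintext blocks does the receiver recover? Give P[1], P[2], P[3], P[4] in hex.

CBC decryption: P_i = D(K, C_i) ⊕ C_{i−1}, with C_{0} = IV.
Only C[3] changed, to 8A. In CBC, a change in C_i garbles P_i and flips the same bit in P_{i+1}. Decrypting the received ciphertext:
P[1]: D(K, 52) = F8; F8 ⊕ 54 = AC.
P[2]: D(K, 83) = 5B; 5B ⊕ 52 = 09.
P[3]: D(K, 8A) = 49; 49 ⊕ 83 = CA.
P[4]: D(K, CF) = C3; C3 ⊕ 8A = 49.
Blocks that differ from the original plaintext: P[3], P[4].

P[1] = AC, P[2] = 09, P[3] = CA, P[4] = 49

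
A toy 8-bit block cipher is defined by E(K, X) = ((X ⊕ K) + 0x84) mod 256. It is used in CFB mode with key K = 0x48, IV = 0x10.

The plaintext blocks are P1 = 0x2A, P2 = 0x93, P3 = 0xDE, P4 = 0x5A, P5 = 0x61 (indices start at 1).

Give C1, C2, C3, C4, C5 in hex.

C1 = 0xF6, C2 = 0xD1, C3 = 0xC3, C4 = 0x55, C5 = 0xC0

CFB encryption: C_i = P_i ⊕ E(K, C_{i−1}), with C_{0} = IV.
C1: E(K, 0x10) = 0xDC; 0x2A ⊕ 0xDC = 0xF6.
C2: E(K, 0xF6) = 0x42; 0x93 ⊕ 0x42 = 0xD1.
C3: E(K, 0xD1) = 0x1D; 0xDE ⊕ 0x1D = 0xC3.
C4: E(K, 0xC3) = 0x0F; 0x5A ⊕ 0x0F = 0x55.
C5: E(K, 0x55) = 0xA1; 0x61 ⊕ 0xA1 = 0xC0.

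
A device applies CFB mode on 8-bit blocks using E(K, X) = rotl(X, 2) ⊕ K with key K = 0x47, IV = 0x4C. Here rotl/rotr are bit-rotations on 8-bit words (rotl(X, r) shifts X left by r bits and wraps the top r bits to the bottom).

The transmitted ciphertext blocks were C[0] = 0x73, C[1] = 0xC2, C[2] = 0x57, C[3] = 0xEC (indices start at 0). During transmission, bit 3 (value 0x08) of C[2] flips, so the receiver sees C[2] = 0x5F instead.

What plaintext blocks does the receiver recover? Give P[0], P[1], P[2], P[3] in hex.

P[0] = 0x05, P[1] = 0x48, P[2] = 0x13, P[3] = 0xD6

CFB decryption: P_i = C_i ⊕ E(K, C_{i−1}), with C_{−1} = IV.
Only C[2] changed, to 0x5F. In CFB, a change in C_i flips the same bit in P_i and garbles P_{i+1}. Decrypting the received ciphertext:
P[0]: E(K, 0x4C) = 0x76; 0x73 ⊕ 0x76 = 0x05.
P[1]: E(K, 0x73) = 0x8A; 0xC2 ⊕ 0x8A = 0x48.
P[2]: E(K, 0xC2) = 0x4C; 0x5F ⊕ 0x4C = 0x13.
P[3]: E(K, 0x5F) = 0x3A; 0xEC ⊕ 0x3A = 0xD6.
Blocks that differ from the original plaintext: P[2], P[3].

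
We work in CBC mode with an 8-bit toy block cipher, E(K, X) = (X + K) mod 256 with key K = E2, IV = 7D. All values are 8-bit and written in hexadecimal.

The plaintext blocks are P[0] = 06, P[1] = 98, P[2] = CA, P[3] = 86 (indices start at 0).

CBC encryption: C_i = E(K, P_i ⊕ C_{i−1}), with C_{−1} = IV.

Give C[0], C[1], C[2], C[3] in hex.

C[0] = 5D, C[1] = A7, C[2] = 4F, C[3] = AB

C[0]: P[0] ⊕ 7D = 7B; E(K, 7B) = 5D.
C[1]: P[1] ⊕ 5D = C5; E(K, C5) = A7.
C[2]: P[2] ⊕ A7 = 6D; E(K, 6D) = 4F.
C[3]: P[3] ⊕ 4F = C9; E(K, C9) = AB.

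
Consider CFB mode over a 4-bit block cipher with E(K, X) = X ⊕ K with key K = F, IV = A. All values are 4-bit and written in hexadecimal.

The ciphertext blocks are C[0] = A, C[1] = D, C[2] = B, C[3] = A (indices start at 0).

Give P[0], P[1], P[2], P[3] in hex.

P[0] = F, P[1] = 8, P[2] = 9, P[3] = E

CFB decryption: P_i = C_i ⊕ E(K, C_{i−1}), with C_{−1} = IV.
P[0]: E(K, A) = 5; A ⊕ 5 = F.
P[1]: E(K, A) = 5; D ⊕ 5 = 8.
P[2]: E(K, D) = 2; B ⊕ 2 = 9.
P[3]: E(K, B) = 4; A ⊕ 4 = E.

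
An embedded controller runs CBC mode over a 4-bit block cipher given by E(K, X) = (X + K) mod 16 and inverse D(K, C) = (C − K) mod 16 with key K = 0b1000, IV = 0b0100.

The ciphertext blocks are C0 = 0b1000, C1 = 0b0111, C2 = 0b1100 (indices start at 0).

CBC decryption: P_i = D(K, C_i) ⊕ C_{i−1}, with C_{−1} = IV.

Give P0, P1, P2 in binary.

P0: D(K, 0b1000) = 0b0000; 0b0000 ⊕ 0b0100 = 0b0100.
P1: D(K, 0b0111) = 0b1111; 0b1111 ⊕ 0b1000 = 0b0111.
P2: D(K, 0b1100) = 0b0100; 0b0100 ⊕ 0b0111 = 0b0011.

P0 = 0b0100, P1 = 0b0111, P2 = 0b0011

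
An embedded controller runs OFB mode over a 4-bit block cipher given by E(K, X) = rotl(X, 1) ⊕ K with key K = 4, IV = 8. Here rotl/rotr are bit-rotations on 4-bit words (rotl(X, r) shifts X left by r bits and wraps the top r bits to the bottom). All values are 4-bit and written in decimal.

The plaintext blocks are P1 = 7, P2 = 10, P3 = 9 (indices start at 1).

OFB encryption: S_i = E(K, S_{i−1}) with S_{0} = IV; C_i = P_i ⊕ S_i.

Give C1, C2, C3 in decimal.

C1 = 2, C2 = 4, C3 = 0

C1: S = E(K, 8) = 5; 7 ⊕ 5 = 2.
C2: S = E(K, 5) = 14; 10 ⊕ 14 = 4.
C3: S = E(K, 14) = 9; 9 ⊕ 9 = 0.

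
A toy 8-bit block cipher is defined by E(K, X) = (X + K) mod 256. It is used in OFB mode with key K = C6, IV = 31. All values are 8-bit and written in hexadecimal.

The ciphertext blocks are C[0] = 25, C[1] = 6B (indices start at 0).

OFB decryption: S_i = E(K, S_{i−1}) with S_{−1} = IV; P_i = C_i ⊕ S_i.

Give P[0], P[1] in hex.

P[0] = D2, P[1] = D6

P[0]: S = E(K, 31) = F7; 25 ⊕ F7 = D2.
P[1]: S = E(K, F7) = BD; 6B ⊕ BD = D6.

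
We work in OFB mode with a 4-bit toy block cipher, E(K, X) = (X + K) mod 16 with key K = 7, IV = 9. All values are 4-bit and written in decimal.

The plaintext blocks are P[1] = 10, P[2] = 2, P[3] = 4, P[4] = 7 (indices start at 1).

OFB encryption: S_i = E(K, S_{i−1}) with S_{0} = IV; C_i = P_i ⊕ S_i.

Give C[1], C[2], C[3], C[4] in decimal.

C[1] = 10, C[2] = 5, C[3] = 10, C[4] = 2

C[1]: S = E(K, 9) = 0; 10 ⊕ 0 = 10.
C[2]: S = E(K, 0) = 7; 2 ⊕ 7 = 5.
C[3]: S = E(K, 7) = 14; 4 ⊕ 14 = 10.
C[4]: S = E(K, 14) = 5; 7 ⊕ 5 = 2.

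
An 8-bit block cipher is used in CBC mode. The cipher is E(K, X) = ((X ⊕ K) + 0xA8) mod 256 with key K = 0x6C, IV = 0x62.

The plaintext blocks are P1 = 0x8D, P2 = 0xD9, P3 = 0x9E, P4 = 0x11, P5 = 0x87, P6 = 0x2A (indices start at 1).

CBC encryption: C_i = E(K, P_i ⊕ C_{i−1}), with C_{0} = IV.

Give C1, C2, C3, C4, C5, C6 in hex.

C1 = 0x2B, C2 = 0x46, C3 = 0x5C, C4 = 0xC9, C5 = 0xCA, C6 = 0x34

C1: P1 ⊕ 0x62 = 0xEF; E(K, 0xEF) = 0x2B.
C2: P2 ⊕ 0x2B = 0xF2; E(K, 0xF2) = 0x46.
C3: P3 ⊕ 0x46 = 0xD8; E(K, 0xD8) = 0x5C.
C4: P4 ⊕ 0x5C = 0x4D; E(K, 0x4D) = 0xC9.
C5: P5 ⊕ 0xC9 = 0x4E; E(K, 0x4E) = 0xCA.
C6: P6 ⊕ 0xCA = 0xE0; E(K, 0xE0) = 0x34.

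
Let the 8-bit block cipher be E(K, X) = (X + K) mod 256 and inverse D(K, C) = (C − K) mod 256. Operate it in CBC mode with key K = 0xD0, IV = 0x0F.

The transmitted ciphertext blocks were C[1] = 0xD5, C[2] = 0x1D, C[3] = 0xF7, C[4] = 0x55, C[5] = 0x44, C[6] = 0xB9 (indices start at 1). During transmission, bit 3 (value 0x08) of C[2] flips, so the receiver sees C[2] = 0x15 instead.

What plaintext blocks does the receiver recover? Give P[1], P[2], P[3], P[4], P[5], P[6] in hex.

CBC decryption: P_i = D(K, C_i) ⊕ C_{i−1}, with C_{0} = IV.
Only C[2] changed, to 0x15. In CBC, a change in C_i garbles P_i and flips the same bit in P_{i+1}. Decrypting the received ciphertext:
P[1]: D(K, 0xD5) = 0x05; 0x05 ⊕ 0x0F = 0x0A.
P[2]: D(K, 0x15) = 0x45; 0x45 ⊕ 0xD5 = 0x90.
P[3]: D(K, 0xF7) = 0x27; 0x27 ⊕ 0x15 = 0x32.
P[4]: D(K, 0x55) = 0x85; 0x85 ⊕ 0xF7 = 0x72.
P[5]: D(K, 0x44) = 0x74; 0x74 ⊕ 0x55 = 0x21.
P[6]: D(K, 0xB9) = 0xE9; 0xE9 ⊕ 0x44 = 0xAD.
Blocks that differ from the original plaintext: P[2], P[3].

P[1] = 0x0A, P[2] = 0x90, P[3] = 0x32, P[4] = 0x72, P[5] = 0x21, P[6] = 0xAD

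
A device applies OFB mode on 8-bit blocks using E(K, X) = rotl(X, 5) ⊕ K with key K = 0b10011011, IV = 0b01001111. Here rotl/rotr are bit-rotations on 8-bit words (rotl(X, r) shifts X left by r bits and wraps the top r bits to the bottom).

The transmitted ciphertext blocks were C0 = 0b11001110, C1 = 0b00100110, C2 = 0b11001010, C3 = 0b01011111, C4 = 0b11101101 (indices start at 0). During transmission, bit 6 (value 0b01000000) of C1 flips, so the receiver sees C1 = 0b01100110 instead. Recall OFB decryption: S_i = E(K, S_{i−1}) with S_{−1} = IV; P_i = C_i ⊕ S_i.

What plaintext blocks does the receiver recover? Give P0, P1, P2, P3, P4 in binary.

Only C1 changed, to 0b01100110. In OFB, a change in C_i flips the same bit in P_i only; the keystream is unaffected. Decrypting the received ciphertext:
P0: S = E(K, 0b01001111) = 0b01110010; 0b11001110 ⊕ 0b01110010 = 0b10111100.
P1: S = E(K, 0b01110010) = 0b11010101; 0b01100110 ⊕ 0b11010101 = 0b10110011.
P2: S = E(K, 0b11010101) = 0b00100001; 0b11001010 ⊕ 0b00100001 = 0b11101011.
P3: S = E(K, 0b00100001) = 0b10111111; 0b01011111 ⊕ 0b10111111 = 0b11100000.
P4: S = E(K, 0b10111111) = 0b01101100; 0b11101101 ⊕ 0b01101100 = 0b10000001.
Blocks that differ from the original plaintext: P1.

P0 = 0b10111100, P1 = 0b10110011, P2 = 0b11101011, P3 = 0b11100000, P4 = 0b10000001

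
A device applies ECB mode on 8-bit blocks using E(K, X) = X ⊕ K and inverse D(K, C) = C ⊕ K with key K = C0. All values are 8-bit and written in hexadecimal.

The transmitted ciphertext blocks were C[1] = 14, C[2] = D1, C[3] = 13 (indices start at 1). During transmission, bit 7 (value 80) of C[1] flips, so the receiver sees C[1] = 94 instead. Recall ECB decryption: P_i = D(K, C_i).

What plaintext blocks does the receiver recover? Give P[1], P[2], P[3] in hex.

Only C[1] changed, to 94. In ECB, a change in C_i affects only P_i. Decrypting the received ciphertext:
P[1]: D(K, 94) = 54.
P[2]: D(K, D1) = 11.
P[3]: D(K, 13) = D3.
Blocks that differ from the original plaintext: P[1].

P[1] = 54, P[2] = 11, P[3] = D3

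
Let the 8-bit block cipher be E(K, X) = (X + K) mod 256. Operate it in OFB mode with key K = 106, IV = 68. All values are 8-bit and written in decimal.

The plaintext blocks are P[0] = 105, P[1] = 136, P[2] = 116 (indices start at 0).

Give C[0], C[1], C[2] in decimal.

C[0] = 199, C[1] = 144, C[2] = 246

OFB encryption: S_i = E(K, S_{i−1}) with S_{−1} = IV; C_i = P_i ⊕ S_i.
C[0]: S = E(K, 68) = 174; 105 ⊕ 174 = 199.
C[1]: S = E(K, 174) = 24; 136 ⊕ 24 = 144.
C[2]: S = E(K, 24) = 130; 116 ⊕ 130 = 246.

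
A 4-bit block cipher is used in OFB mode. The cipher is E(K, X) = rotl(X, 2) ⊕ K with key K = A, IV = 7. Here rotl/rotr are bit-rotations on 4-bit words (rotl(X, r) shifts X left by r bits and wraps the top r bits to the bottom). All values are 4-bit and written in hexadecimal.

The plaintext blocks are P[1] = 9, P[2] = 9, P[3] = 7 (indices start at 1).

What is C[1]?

OFB encryption: S_i = E(K, S_{i−1}) with S_{0} = IV; C_i = P_i ⊕ S_i.
C[1]: S = E(K, 7) = 7; 9 ⊕ 7 = E.

C[1] = E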